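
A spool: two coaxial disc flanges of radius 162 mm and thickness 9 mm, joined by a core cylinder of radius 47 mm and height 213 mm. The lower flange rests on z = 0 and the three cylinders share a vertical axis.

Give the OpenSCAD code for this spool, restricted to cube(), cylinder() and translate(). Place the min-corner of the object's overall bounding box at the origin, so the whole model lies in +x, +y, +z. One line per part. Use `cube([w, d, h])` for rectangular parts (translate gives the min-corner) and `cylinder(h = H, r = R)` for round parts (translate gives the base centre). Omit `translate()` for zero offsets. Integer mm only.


translate([162, 162, 0]) cylinder(h = 9, r = 162);
translate([162, 162, 9]) cylinder(h = 213, r = 47);
translate([162, 162, 222]) cylinder(h = 9, r = 162);


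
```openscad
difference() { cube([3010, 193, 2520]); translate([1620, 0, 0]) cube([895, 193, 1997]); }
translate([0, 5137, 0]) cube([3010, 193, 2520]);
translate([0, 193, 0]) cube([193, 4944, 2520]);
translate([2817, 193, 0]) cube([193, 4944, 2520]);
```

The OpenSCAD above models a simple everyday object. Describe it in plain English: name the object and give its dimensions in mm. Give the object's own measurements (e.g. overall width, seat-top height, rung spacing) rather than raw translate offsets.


A single room: four walls, each 2520 mm tall and 193 mm thick, enclosing an outside footprint 3010×5330 mm (x × y), no floor or roof. The front and back walls (−y and +y sides) run the full x-width; the side walls fit between their inner faces. A door opening 895 mm wide and 1997 mm tall is cut through the front wall from the floor up, its −x edge 1620 mm from the wall's −x end.


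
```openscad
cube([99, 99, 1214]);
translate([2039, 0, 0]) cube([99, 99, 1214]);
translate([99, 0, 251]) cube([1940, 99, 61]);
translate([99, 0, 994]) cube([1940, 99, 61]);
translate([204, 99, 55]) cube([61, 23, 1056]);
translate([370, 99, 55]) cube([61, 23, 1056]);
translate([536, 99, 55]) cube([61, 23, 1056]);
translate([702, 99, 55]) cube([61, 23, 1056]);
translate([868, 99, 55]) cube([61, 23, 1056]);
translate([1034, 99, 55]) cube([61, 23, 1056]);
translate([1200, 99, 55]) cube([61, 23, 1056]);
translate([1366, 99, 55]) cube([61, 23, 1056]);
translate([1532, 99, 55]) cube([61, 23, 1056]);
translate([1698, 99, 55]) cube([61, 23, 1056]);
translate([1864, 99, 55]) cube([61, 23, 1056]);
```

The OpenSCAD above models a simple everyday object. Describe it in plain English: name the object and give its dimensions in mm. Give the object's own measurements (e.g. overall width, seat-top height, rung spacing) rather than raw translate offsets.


A fence section. Two 99×99 mm posts, 1214 mm tall, stand on the floor with a clear span of 1940 mm between their inner faces. Two horizontal rails of 99×61 mm section span the gap between the posts with their undersides at z = 251 mm and z = 994 mm, flush with the posts' −y face. 11 pickets, each 61 mm wide, 23 mm thick and 1056 mm tall, are fixed to the +y face of the rails with their bottoms at z = 55 mm, spaced across the span with a 105 mm gap after the −x post and between neighbouring pickets, with 114 mm left before the +x post.


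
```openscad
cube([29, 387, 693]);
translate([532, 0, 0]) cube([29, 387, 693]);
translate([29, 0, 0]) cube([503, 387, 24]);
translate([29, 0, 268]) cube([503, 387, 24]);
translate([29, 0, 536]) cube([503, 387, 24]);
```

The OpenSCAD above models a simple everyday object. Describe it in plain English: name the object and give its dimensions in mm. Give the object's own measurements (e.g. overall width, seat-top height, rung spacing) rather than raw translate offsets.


An open bookshelf. Two side panels, each 29 mm thick, 387 mm deep and 693 mm tall, stand 561 mm apart (outside-to-outside). Between them sit 3 shelves, each 24 mm thick and 387 mm deep, spanning the full gap between the sides. The bottom shelf rests on the floor (its underside at z = 0) and the clear gap between one shelf's top and the next shelf's underside is 244 mm.


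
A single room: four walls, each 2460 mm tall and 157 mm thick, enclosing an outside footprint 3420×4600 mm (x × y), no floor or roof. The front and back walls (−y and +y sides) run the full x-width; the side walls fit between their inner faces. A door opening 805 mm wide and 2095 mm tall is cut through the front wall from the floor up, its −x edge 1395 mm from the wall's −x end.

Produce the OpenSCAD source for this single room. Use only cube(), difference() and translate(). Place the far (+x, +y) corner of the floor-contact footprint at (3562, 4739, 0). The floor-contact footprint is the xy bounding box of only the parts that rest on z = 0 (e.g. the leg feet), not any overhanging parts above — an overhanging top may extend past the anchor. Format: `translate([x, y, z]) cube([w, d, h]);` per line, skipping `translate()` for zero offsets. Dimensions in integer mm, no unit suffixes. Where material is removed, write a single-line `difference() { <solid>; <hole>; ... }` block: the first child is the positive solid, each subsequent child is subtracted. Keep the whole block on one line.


difference() { translate([142, 139, 0]) cube([3420, 157, 2460]); translate([1537, 139, 0]) cube([805, 157, 2095]); }
translate([142, 4582, 0]) cube([3420, 157, 2460]);
translate([142, 296, 0]) cube([157, 4286, 2460]);
translate([3405, 296, 0]) cube([157, 4286, 2460]);


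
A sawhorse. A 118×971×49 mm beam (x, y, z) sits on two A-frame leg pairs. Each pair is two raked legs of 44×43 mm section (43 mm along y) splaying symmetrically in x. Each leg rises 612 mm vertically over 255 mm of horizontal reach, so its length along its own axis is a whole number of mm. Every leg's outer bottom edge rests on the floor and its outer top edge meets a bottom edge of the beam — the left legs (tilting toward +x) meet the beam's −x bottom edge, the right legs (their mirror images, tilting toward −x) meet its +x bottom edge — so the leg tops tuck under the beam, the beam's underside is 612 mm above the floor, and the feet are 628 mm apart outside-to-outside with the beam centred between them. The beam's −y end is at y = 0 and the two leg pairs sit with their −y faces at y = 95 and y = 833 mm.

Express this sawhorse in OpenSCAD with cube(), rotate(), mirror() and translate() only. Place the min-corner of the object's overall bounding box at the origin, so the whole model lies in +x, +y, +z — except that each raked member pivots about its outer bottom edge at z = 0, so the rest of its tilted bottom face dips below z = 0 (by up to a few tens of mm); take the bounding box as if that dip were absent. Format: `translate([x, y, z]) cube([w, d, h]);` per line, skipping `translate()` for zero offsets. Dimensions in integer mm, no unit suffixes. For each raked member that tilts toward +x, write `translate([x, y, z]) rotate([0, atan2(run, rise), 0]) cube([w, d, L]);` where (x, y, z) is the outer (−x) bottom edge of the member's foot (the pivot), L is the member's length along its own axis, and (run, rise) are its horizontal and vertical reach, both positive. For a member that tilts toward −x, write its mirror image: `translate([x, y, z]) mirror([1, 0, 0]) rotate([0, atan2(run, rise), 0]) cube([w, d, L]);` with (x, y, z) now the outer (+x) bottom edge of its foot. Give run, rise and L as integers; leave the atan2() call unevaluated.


// leg length = √(255² + 612²) = 663
// right-leg outer foot x = 2·255 + 118 = 628
// beam min-corner = (255, 0, 612)
translate([255, 0, 612]) cube([118, 971, 49]);
translate([0, 95, 0]) rotate([0, atan2(255, 612), 0]) cube([44, 43, 663]);
translate([628, 95, 0]) mirror([1, 0, 0]) rotate([0, atan2(255, 612), 0]) cube([44, 43, 663]);
translate([0, 833, 0]) rotate([0, atan2(255, 612), 0]) cube([44, 43, 663]);
translate([628, 833, 0]) mirror([1, 0, 0]) rotate([0, atan2(255, 612), 0]) cube([44, 43, 663]);


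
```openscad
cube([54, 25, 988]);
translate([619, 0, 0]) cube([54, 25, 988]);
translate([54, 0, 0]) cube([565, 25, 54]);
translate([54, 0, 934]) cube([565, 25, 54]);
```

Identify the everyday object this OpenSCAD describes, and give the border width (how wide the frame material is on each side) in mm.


A picture frame. The border width is 54 mm.

Four thin pieces enclosing a rectangular opening — a picture frame. The two full-height stiles are 988 mm tall; the top rail sits at z = 934 and is 54 mm tall, so the border above the opening is 988 − 934 = 54 mm, matching the stile x-width.


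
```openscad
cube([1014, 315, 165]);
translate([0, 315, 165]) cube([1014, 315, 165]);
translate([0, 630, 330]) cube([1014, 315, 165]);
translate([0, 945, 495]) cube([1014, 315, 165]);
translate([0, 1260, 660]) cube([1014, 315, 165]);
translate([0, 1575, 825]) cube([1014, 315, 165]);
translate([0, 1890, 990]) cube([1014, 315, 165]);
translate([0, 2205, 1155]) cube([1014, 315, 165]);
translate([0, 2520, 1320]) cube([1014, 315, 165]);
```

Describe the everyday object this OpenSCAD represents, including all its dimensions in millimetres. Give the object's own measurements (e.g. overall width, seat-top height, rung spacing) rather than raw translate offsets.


A straight staircase of 9 solid steps. Each step is 1014 mm wide (x), 315 mm deep (y, the going) and 165 mm tall (the rise). The first step rests on the floor; each subsequent step sits one going further in +y and one rise higher in +z, directly behind and above the previous step with no overlap.


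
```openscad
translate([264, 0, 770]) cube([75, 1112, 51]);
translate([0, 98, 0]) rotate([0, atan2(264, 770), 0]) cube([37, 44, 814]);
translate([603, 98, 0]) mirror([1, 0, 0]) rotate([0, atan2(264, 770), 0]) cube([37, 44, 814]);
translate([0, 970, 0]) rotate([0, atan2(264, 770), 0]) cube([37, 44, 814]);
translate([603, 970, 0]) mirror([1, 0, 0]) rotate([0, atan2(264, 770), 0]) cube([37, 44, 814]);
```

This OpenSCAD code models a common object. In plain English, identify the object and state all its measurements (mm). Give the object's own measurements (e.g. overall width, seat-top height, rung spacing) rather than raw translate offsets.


A sawhorse. A 75×1112×51 mm beam (x, y, z) sits on two A-frame leg pairs. Each pair is two raked legs of 37×44 mm section (44 mm along y) splaying symmetrically in x. Each leg rises 770 mm vertically over 264 mm of horizontal reach and is 814 mm long along its own axis. Every leg's outer bottom edge rests on the floor and its outer top edge meets a bottom edge of the beam — the left legs (tilting toward +x) meet the beam's −x bottom edge, the right legs (their mirror images, tilting toward −x) meet its +x bottom edge — so the leg tops tuck under the beam, the beam's underside is 770 mm above the floor, and the feet are 603 mm apart outside-to-outside with the beam centred between them. The two leg pairs are set in 98 mm from either end of the beam.


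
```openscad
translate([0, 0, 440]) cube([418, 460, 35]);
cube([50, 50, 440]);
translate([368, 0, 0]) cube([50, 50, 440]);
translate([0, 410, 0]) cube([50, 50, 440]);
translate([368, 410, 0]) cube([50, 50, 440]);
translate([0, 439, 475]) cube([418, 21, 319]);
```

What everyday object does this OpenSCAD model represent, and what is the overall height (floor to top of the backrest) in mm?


A chair. The overall height is 794 mm.

A slab on four corner posts with a tall panel at the back — a chair. The seat slab sits at z = 440 with thickness 35, and the 319 mm backrest starts at the seat top, so the overall height is 440 + 35 + 319 = 794 mm.


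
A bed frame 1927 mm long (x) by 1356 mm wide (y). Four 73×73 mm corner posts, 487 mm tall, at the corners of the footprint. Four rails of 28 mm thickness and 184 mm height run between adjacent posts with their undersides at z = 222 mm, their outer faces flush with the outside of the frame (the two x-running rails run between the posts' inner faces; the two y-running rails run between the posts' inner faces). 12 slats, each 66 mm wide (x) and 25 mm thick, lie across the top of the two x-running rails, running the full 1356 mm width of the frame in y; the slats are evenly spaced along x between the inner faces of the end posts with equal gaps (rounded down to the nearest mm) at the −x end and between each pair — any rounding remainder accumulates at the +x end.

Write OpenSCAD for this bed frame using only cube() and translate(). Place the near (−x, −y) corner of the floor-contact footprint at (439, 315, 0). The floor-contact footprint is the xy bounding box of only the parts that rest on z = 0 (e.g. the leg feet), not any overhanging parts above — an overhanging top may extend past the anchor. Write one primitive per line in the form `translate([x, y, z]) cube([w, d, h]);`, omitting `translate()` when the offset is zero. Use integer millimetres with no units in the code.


// slat z = rail_z + rail_h = 222 + 184 = 406
// slat gap = ⌊(1781 − 12·66) / 13⌋ = 76
translate([439, 315, 0]) cube([73, 73, 487]);
translate([439, 1598, 0]) cube([73, 73, 487]);
translate([2293, 315, 0]) cube([73, 73, 487]);
translate([2293, 1598, 0]) cube([73, 73, 487]);
translate([512, 315, 222]) cube([1781, 28, 184]);
translate([512, 1643, 222]) cube([1781, 28, 184]);
translate([439, 388, 222]) cube([28, 1210, 184]);
translate([2338, 388, 222]) cube([28, 1210, 184]);
translate([588, 315, 406]) cube([66, 1356, 25]);
translate([730, 315, 406]) cube([66, 1356, 25]);
translate([872, 315, 406]) cube([66, 1356, 25]);
translate([1014, 315, 406]) cube([66, 1356, 25]);
translate([1156, 315, 406]) cube([66, 1356, 25]);
translate([1298, 315, 406]) cube([66, 1356, 25]);
translate([1440, 315, 406]) cube([66, 1356, 25]);
translate([1582, 315, 406]) cube([66, 1356, 25]);
translate([1724, 315, 406]) cube([66, 1356, 25]);
translate([1866, 315, 406]) cube([66, 1356, 25]);
translate([2008, 315, 406]) cube([66, 1356, 25]);
translate([2150, 315, 406]) cube([66, 1356, 25]);


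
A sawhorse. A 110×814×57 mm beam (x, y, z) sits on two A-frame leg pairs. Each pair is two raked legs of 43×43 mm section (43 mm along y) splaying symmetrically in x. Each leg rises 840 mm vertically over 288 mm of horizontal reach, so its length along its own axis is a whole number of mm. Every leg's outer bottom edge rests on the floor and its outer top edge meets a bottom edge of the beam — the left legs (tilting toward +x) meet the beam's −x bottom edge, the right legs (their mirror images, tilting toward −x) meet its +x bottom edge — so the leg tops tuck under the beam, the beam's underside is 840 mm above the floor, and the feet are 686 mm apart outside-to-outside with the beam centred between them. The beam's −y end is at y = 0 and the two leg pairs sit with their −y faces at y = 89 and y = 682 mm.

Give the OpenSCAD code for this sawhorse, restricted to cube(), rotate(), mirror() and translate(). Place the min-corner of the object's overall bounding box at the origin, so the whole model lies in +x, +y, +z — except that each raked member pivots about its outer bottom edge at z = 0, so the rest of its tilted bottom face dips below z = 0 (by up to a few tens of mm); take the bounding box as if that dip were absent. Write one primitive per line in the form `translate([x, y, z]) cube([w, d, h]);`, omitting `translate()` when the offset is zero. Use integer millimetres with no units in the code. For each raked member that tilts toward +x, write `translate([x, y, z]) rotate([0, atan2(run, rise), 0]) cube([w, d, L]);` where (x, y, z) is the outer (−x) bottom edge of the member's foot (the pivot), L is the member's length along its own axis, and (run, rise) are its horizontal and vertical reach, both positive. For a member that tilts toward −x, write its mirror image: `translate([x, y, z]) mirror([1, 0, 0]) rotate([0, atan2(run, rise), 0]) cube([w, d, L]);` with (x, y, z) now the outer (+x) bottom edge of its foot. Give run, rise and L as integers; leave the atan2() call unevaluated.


translate([288, 0, 840]) cube([110, 814, 57]);
translate([0, 89, 0]) rotate([0, atan2(288, 840), 0]) cube([43, 43, 888]);
translate([686, 89, 0]) mirror([1, 0, 0]) rotate([0, atan2(288, 840), 0]) cube([43, 43, 888]);
translate([0, 682, 0]) rotate([0, atan2(288, 840), 0]) cube([43, 43, 888]);
translate([686, 682, 0]) mirror([1, 0, 0]) rotate([0, atan2(288, 840), 0]) cube([43, 43, 888]);


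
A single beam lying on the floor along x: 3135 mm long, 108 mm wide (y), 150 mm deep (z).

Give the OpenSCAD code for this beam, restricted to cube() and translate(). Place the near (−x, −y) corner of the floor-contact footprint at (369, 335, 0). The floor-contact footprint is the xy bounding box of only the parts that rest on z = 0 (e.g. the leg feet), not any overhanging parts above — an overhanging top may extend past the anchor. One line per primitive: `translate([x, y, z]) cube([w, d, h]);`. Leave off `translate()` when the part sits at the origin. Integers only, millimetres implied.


translate([369, 335, 0]) cube([3135, 108, 150]);


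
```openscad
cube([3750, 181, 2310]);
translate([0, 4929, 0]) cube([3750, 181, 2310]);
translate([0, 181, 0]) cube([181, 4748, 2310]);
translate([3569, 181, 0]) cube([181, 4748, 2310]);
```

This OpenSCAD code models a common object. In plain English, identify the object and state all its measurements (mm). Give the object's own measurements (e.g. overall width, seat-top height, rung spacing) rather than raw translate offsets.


The wall frame of a small rectangular building: four walls, each 2310 mm tall and 181 mm thick, enclosing a footprint 3750 mm (x) by 5110 mm (y) outside-to-outside, with no floor or roof. The front and back walls (the −y and +y sides) span the full width; the two side walls fit between them.


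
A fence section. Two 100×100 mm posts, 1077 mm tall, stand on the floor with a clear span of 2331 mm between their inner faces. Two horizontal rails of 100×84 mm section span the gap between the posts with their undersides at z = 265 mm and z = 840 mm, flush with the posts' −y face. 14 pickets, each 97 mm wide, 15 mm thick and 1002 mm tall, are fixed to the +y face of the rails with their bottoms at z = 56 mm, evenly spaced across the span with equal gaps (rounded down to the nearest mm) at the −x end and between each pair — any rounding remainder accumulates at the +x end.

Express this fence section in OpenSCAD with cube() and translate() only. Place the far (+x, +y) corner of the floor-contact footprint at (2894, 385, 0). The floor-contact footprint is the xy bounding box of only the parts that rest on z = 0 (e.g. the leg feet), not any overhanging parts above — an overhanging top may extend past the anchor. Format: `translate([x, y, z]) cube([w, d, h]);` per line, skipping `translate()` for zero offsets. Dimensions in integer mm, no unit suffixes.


translate([363, 285, 0]) cube([100, 100, 1077]);
translate([2794, 285, 0]) cube([100, 100, 1077]);
translate([463, 285, 265]) cube([2331, 100, 84]);
translate([463, 285, 840]) cube([2331, 100, 84]);
translate([527, 385, 56]) cube([97, 15, 1002]);
translate([688, 385, 56]) cube([97, 15, 1002]);
translate([849, 385, 56]) cube([97, 15, 1002]);
translate([1010, 385, 56]) cube([97, 15, 1002]);
translate([1171, 385, 56]) cube([97, 15, 1002]);
translate([1332, 385, 56]) cube([97, 15, 1002]);
translate([1493, 385, 56]) cube([97, 15, 1002]);
translate([1654, 385, 56]) cube([97, 15, 1002]);
translate([1815, 385, 56]) cube([97, 15, 1002]);
translate([1976, 385, 56]) cube([97, 15, 1002]);
translate([2137, 385, 56]) cube([97, 15, 1002]);
translate([2298, 385, 56]) cube([97, 15, 1002]);
translate([2459, 385, 56]) cube([97, 15, 1002]);
translate([2620, 385, 56]) cube([97, 15, 1002]);


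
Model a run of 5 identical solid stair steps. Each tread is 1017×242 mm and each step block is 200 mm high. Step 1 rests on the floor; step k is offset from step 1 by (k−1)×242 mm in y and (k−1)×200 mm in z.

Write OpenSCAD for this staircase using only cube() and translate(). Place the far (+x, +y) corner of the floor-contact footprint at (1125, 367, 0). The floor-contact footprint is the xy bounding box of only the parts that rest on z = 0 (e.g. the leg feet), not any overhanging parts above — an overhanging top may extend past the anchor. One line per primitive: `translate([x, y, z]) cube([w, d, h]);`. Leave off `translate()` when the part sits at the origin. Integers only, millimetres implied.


translate([108, 125, 0]) cube([1017, 242, 200]);
translate([108, 367, 200]) cube([1017, 242, 200]);
translate([108, 609, 400]) cube([1017, 242, 200]);
translate([108, 851, 600]) cube([1017, 242, 200]);
translate([108, 1093, 800]) cube([1017, 242, 200]);


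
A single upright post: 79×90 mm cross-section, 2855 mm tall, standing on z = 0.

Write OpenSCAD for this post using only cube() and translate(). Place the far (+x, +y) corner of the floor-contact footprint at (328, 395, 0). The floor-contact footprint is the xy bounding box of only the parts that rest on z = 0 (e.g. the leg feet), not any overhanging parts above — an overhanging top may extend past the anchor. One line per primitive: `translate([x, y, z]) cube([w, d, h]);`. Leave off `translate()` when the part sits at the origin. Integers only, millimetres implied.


translate([249, 305, 0]) cube([79, 90, 2855]);


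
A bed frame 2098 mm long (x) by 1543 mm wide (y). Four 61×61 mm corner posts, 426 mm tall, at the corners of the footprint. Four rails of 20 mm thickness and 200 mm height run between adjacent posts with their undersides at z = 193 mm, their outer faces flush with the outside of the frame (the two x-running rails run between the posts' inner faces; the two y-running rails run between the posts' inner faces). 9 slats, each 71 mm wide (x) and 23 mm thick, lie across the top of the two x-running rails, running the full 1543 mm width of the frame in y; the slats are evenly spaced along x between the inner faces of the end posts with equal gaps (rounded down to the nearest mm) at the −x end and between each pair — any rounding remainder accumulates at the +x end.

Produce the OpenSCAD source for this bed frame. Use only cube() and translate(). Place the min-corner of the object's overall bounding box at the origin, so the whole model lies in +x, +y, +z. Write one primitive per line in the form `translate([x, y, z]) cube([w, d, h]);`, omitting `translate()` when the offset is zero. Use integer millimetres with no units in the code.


cube([61, 61, 426]);
translate([0, 1482, 0]) cube([61, 61, 426]);
translate([2037, 0, 0]) cube([61, 61, 426]);
translate([2037, 1482, 0]) cube([61, 61, 426]);
translate([61, 0, 193]) cube([1976, 20, 200]);
translate([61, 1523, 193]) cube([1976, 20, 200]);
translate([0, 61, 193]) cube([20, 1421, 200]);
translate([2078, 61, 193]) cube([20, 1421, 200]);
translate([194, 0, 393]) cube([71, 1543, 23]);
translate([398, 0, 393]) cube([71, 1543, 23]);
translate([602, 0, 393]) cube([71, 1543, 23]);
translate([806, 0, 393]) cube([71, 1543, 23]);
translate([1010, 0, 393]) cube([71, 1543, 23]);
translate([1214, 0, 393]) cube([71, 1543, 23]);
translate([1418, 0, 393]) cube([71, 1543, 23]);
translate([1622, 0, 393]) cube([71, 1543, 23]);
translate([1826, 0, 393]) cube([71, 1543, 23]);


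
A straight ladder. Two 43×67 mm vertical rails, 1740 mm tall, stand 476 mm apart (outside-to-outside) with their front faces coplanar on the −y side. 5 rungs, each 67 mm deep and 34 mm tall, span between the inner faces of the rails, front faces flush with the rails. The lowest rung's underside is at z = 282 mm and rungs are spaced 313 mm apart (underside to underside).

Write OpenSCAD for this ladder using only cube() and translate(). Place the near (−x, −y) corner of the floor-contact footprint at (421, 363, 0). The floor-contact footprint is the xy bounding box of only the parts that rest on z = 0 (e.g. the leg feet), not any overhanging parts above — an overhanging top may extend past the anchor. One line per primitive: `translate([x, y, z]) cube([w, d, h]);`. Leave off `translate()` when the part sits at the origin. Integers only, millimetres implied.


// rung span = 476 - 2*43 = 390
// rung[k] z = 282 + k*313
translate([421, 363, 0]) cube([43, 67, 1740]);
translate([854, 363, 0]) cube([43, 67, 1740]);
translate([464, 363, 282]) cube([390, 67, 34]);
translate([464, 363, 595]) cube([390, 67, 34]);
translate([464, 363, 908]) cube([390, 67, 34]);
translate([464, 363, 1221]) cube([390, 67, 34]);
translate([464, 363, 1534]) cube([390, 67, 34]);


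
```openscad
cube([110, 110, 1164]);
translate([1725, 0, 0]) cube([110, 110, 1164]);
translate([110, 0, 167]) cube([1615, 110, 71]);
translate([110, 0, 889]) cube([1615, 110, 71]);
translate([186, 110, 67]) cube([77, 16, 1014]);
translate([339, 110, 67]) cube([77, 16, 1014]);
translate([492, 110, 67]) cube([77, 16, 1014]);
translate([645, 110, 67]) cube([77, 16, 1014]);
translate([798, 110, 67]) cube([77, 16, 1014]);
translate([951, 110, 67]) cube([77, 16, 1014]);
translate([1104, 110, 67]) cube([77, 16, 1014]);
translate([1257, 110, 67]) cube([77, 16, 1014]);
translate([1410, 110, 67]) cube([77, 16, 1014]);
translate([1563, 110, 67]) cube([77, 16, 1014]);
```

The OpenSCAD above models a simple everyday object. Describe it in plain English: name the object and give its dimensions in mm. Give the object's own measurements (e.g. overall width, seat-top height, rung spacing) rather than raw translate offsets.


A fence section. Two 110×110 mm posts, 1164 mm tall, stand on the floor with a clear span of 1615 mm between their inner faces. Two horizontal rails of 110×71 mm section span the gap between the posts with their undersides at z = 167 mm and z = 889 mm, flush with the posts' −y face. 10 pickets, each 77 mm wide, 16 mm thick and 1014 mm tall, are fixed to the +y face of the rails with their bottoms at z = 67 mm, spaced across the span with a 76 mm gap after the −x post and between neighbouring pickets, with 85 mm left before the +x post.


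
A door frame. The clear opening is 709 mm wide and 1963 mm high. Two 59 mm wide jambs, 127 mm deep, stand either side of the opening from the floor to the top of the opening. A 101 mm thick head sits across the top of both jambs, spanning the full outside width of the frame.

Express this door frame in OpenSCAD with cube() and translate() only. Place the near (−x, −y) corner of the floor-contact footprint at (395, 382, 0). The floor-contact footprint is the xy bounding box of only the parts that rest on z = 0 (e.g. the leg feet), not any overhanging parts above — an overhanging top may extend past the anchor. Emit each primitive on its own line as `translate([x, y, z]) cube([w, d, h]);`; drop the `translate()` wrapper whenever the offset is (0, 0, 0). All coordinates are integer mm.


translate([395, 382, 0]) cube([59, 127, 1963]);
translate([1163, 382, 0]) cube([59, 127, 1963]);
translate([395, 382, 1963]) cube([827, 127, 101]);


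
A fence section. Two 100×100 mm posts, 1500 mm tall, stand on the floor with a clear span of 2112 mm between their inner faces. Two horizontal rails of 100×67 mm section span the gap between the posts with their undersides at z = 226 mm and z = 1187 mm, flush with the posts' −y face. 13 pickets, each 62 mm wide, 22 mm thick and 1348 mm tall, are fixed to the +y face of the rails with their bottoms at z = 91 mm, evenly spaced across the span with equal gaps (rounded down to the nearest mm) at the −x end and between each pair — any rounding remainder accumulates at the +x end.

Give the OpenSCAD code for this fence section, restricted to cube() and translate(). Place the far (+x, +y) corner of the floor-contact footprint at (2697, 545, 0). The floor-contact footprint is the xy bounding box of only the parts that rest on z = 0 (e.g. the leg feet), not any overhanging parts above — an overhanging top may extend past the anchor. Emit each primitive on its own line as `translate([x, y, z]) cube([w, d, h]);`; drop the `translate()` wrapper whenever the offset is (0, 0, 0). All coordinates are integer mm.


translate([385, 445, 0]) cube([100, 100, 1500]);
translate([2597, 445, 0]) cube([100, 100, 1500]);
translate([485, 445, 226]) cube([2112, 100, 67]);
translate([485, 445, 1187]) cube([2112, 100, 67]);
translate([578, 545, 91]) cube([62, 22, 1348]);
translate([733, 545, 91]) cube([62, 22, 1348]);
translate([888, 545, 91]) cube([62, 22, 1348]);
translate([1043, 545, 91]) cube([62, 22, 1348]);
translate([1198, 545, 91]) cube([62, 22, 1348]);
translate([1353, 545, 91]) cube([62, 22, 1348]);
translate([1508, 545, 91]) cube([62, 22, 1348]);
translate([1663, 545, 91]) cube([62, 22, 1348]);
translate([1818, 545, 91]) cube([62, 22, 1348]);
translate([1973, 545, 91]) cube([62, 22, 1348]);
translate([2128, 545, 91]) cube([62, 22, 1348]);
translate([2283, 545, 91]) cube([62, 22, 1348]);
translate([2438, 545, 91]) cube([62, 22, 1348]);


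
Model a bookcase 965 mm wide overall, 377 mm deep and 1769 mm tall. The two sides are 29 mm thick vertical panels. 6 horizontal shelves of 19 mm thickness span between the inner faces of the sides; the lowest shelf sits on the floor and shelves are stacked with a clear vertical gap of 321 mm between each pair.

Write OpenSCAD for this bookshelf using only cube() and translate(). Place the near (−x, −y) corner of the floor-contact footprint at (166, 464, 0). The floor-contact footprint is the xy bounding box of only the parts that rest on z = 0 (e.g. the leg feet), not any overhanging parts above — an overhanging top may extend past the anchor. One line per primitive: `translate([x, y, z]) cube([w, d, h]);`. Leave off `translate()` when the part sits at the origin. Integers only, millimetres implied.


translate([166, 464, 0]) cube([29, 377, 1769]);
translate([1102, 464, 0]) cube([29, 377, 1769]);
translate([195, 464, 0]) cube([907, 377, 19]);
translate([195, 464, 340]) cube([907, 377, 19]);
translate([195, 464, 680]) cube([907, 377, 19]);
translate([195, 464, 1020]) cube([907, 377, 19]);
translate([195, 464, 1360]) cube([907, 377, 19]);
translate([195, 464, 1700]) cube([907, 377, 19]);


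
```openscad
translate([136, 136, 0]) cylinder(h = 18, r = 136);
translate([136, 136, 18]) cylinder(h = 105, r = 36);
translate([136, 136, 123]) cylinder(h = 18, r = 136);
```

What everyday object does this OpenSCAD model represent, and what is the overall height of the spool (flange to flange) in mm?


A spool. The overall height is 141 mm.

Three coaxial cylinders, large–small–large — a spool. Two 18 mm flanges and a 105 mm core give 18 + 105 + 18 = 141 mm.


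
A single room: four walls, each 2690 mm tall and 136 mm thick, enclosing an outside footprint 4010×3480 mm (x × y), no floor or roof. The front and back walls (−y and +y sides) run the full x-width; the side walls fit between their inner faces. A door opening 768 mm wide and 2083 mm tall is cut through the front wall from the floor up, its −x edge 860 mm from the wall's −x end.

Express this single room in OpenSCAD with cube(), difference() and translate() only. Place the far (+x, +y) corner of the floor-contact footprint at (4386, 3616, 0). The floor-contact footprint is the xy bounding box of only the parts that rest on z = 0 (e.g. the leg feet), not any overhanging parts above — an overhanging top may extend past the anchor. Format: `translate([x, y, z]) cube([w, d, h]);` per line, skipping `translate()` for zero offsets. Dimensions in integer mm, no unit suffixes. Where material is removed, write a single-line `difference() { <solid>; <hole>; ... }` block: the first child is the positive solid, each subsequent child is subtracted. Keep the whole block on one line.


difference() { translate([376, 136, 0]) cube([4010, 136, 2690]); translate([1236, 136, 0]) cube([768, 136, 2083]); }
translate([376, 3480, 0]) cube([4010, 136, 2690]);
translate([376, 272, 0]) cube([136, 3208, 2690]);
translate([4250, 272, 0]) cube([136, 3208, 2690]);


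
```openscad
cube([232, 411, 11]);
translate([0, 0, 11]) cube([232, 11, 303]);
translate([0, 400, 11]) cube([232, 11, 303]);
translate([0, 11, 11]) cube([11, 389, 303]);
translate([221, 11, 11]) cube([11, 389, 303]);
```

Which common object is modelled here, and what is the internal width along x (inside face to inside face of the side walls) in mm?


An open box. The internal width is 210 mm.

A 232×411 base slab with four walls standing on it — an open box. The base is 232 mm wide and the walls are 11 mm thick, so the internal width is 232 − 2 × 11 = 210 mm.


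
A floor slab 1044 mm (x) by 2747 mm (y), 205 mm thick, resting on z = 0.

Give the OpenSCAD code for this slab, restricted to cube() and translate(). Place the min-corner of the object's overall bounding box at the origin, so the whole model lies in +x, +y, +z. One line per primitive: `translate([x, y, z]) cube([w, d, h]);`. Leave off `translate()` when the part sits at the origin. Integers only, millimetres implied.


cube([1044, 2747, 205]);


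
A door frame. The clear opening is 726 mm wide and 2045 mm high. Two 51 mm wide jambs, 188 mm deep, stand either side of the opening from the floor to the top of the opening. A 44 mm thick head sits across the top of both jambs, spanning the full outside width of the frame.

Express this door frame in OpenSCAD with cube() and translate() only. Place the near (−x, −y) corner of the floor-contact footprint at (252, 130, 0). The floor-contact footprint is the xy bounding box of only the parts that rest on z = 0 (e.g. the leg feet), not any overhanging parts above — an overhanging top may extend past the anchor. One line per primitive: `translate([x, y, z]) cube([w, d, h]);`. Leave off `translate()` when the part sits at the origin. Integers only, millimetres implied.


translate([252, 130, 0]) cube([51, 188, 2045]);
translate([1029, 130, 0]) cube([51, 188, 2045]);
translate([252, 130, 2045]) cube([828, 188, 44]);


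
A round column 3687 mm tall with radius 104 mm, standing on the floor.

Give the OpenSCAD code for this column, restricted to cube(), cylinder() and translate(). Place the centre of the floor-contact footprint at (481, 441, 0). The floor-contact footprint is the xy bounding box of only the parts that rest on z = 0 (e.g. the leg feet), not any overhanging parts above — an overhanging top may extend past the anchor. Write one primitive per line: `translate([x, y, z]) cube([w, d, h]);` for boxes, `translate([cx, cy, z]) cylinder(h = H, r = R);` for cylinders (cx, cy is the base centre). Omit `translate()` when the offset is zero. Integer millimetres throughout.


translate([481, 441, 0]) cylinder(h = 3687, r = 104);


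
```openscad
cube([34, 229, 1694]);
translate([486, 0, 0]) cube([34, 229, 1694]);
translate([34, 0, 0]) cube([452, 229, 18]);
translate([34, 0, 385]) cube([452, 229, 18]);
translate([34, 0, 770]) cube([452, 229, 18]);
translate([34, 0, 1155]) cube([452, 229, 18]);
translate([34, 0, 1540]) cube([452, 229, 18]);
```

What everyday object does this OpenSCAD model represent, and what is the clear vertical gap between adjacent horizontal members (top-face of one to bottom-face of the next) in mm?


A bookshelf. The clear shelf gap is 367 mm.

Two tall side panels with 5 horizontal boards between them — a bookshelf. The first two shelf undersides are at z = 0 and z = 385; with shelf thickness 18, the clear gap is 385 − 0 − 18 = 367 mm.


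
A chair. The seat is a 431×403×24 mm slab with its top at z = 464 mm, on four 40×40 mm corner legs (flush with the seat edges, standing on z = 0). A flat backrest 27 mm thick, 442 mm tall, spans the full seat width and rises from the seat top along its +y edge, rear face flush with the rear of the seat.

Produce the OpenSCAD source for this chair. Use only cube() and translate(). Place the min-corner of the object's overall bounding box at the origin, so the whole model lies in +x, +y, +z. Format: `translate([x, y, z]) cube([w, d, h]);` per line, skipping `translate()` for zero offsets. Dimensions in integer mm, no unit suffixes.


// leg_h = 464 - 24 = 440
translate([0, 0, 440]) cube([431, 403, 24]);
cube([40, 40, 440]);
translate([391, 0, 0]) cube([40, 40, 440]);
translate([0, 363, 0]) cube([40, 40, 440]);
translate([391, 363, 0]) cube([40, 40, 440]);
translate([0, 376, 464]) cube([431, 27, 442]);


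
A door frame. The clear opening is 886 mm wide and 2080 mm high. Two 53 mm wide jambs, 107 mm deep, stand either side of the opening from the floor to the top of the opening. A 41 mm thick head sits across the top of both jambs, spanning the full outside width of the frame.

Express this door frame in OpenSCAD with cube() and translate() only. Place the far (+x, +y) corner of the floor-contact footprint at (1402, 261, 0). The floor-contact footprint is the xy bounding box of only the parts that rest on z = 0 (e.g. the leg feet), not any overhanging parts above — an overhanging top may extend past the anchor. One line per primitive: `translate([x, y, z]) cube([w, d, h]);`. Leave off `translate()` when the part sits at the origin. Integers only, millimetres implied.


translate([410, 154, 0]) cube([53, 107, 2080]);
translate([1349, 154, 0]) cube([53, 107, 2080]);
translate([410, 154, 2080]) cube([992, 107, 41]);


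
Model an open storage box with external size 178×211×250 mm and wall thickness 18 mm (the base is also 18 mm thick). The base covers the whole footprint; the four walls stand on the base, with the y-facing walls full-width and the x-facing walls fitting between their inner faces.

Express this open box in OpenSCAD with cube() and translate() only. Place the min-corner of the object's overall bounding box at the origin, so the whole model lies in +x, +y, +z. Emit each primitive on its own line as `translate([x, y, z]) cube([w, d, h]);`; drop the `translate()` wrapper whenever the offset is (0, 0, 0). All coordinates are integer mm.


cube([178, 211, 18]);
translate([0, 0, 18]) cube([178, 18, 232]);
translate([0, 193, 18]) cube([178, 18, 232]);
translate([0, 18, 18]) cube([18, 175, 232]);
translate([160, 18, 18]) cube([18, 175, 232]);


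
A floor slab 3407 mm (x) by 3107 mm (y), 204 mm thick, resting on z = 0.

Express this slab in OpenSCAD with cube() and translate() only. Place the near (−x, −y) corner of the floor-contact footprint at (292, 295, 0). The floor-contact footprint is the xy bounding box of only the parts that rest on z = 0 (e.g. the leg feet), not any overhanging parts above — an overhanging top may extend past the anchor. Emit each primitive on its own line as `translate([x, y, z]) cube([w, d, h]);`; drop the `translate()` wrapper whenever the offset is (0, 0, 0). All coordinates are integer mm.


translate([292, 295, 0]) cube([3407, 3107, 204]);


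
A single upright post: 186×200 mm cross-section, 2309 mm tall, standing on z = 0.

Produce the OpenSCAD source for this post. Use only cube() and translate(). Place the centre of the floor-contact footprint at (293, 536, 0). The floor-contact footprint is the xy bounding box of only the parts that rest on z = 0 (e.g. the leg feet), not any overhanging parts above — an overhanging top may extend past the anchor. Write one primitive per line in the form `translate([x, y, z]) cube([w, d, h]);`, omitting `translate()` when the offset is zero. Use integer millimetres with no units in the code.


translate([200, 436, 0]) cube([186, 200, 2309]);


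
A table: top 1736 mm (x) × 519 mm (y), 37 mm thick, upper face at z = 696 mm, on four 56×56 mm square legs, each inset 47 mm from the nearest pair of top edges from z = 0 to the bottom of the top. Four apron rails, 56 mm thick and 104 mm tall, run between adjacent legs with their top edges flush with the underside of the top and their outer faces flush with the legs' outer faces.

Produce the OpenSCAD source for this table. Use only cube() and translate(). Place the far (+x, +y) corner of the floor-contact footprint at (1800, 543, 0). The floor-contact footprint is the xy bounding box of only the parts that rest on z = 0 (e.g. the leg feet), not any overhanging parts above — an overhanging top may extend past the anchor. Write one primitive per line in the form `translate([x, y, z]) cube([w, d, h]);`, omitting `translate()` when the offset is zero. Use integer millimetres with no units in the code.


translate([111, 71, 659]) cube([1736, 519, 37]);
translate([158, 118, 0]) cube([56, 56, 659]);
translate([1744, 118, 0]) cube([56, 56, 659]);
translate([158, 487, 0]) cube([56, 56, 659]);
translate([1744, 487, 0]) cube([56, 56, 659]);
translate([214, 118, 555]) cube([1530, 56, 104]);
translate([214, 487, 555]) cube([1530, 56, 104]);
translate([158, 174, 555]) cube([56, 313, 104]);
translate([1744, 174, 555]) cube([56, 313, 104]);
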